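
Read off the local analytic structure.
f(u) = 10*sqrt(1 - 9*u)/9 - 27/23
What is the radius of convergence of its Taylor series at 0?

Branch term (10/9)*sqrt(1 - u/(1/9)): its argument vanishes at u = 1/9, a square-root branch point, modulus 1/9.
The radius of convergence is the smallest modulus among the singular points: 1/9.

The radius of convergence is 1/9.


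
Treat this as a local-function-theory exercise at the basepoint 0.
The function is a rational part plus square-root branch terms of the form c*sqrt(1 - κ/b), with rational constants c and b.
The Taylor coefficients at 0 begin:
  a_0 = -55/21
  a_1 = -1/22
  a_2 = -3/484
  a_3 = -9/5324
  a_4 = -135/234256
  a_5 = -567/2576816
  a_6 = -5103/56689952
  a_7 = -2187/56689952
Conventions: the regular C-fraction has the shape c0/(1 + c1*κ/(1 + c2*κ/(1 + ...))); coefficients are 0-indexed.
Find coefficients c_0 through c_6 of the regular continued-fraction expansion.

The regular C-fraction coefficients are [-55/21, -21/1210, -72/605, -5/32, -41/352, -72/451, -51/451].

Taylor coefficients (read off): a_0 = -55/21, a_1 = -1/22, a_2 = -3/484, a_3 = -9/5324, a_4 = -135/234256, a_5 = -567/2576816, a_6 = -5103/56689952.
c0 = a_0 = -55/21. Peel one level at a time: if S = 1 + c*κ/S' with S'(0) = 1, then c is the κ-coefficient of S and S' = c*κ/(S - 1).
S_1 = c0/f = 1 + (-21/1210)*κ + (-756/366025)*κ^2 + ...; c1 = -21/1210.
S_2 = c1*κ/(S_1 - 1) = 1 + (-72/605)*κ + (-9/484)*κ^2 + ...; c2 = -72/605.
S_3 = c2*κ/(S_2 - 1) = 1 + (-5/32)*κ + (-205/11264)*κ^2 + ...; c3 = -5/32.
S_4 = c3*κ/(S_3 - 1) = 1 + (-41/352)*κ + (-9/484)*κ^2 + ...; c4 = -41/352.
S_5 = c4*κ/(S_4 - 1) = 1 + (-72/451)*κ + (-3672/203401)*κ^2 + ...; c5 = -72/451.
S_6 = c5*κ/(S_5 - 1) = 1 + (-51/451)*κ + ...; c6 = -51/451.


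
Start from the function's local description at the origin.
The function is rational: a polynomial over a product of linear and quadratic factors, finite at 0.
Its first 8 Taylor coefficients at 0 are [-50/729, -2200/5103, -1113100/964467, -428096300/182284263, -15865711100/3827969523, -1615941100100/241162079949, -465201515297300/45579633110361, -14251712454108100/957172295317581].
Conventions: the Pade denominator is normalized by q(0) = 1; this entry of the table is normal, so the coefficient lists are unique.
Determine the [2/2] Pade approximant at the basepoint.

The Pade approximant has numerator coefficients [-50/729, -5447903750/23397556077, -41034027500/631734014079]; denominator coefficients [1, -92784521/32095413, 1985741620/866576151].

Taylor coefficients needed (read off): a_0 = -50/729, a_1 = -2200/5103, a_2 = -1113100/964467, a_3 = -428096300/182284263, a_4 = -15865711100/3827969523.
Write the denominator as Q(μ) = 1 + q1*μ + q2*μ^2. Requiring Q*f - P = O(μ^5) with deg P <= 2 kills the coefficients of μ^3..μ^4 in Q*f:
  μ^3: a_3 + q1*a_2 + q2*a_1 = 0, i.e. -428096300/182284263 + (-1113100/964467)*q1 + (-2200/5103)*q2 = 0.
  μ^4: a_4 + q1*a_3 + q2*a_2 = 0, i.e. -15865711100/3827969523 + (-428096300/182284263)*q1 + (-1113100/964467)*q2 = 0.
Solving this linear system: q1 = -92784521/32095413, q2 = 1985741620/866576151.
The numerator is Q*f truncated at degree 2: P0 = a_0 = -50/729; P1 = a_1 + q1*a_0 = -5447903750/23397556077; P2 = a_2 + q1*a_1 + q2*a_0 = -41034027500/631734014079.


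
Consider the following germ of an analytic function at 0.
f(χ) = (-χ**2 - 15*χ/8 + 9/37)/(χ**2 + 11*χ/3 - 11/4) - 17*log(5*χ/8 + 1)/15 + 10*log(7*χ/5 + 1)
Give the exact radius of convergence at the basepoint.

Denominator factor (χ**2 + 11*χ/3 - 11/4): discriminant 220/9, real irrational roots -11/6 + (1/3)*sqrt(55) and -11/6 - (1/3)*sqrt(55); poles of order 1, moduli -11/6 + (1/3)*sqrt(55) and 11/6 + (1/3)*sqrt(55).
Branch term (-17/15)*log(1 - χ/(-8/5)): its argument vanishes at χ = -8/5, a logarithmic branch point, modulus 8/5.
Branch term (10)*log(1 - χ/(-5/7)): its argument vanishes at χ = -5/7, a logarithmic branch point, modulus 5/7.
The radius of convergence is the smallest modulus among the singular points: -11/6 + (1/3)*sqrt(55).

The radius of convergence is -11/6 + (1/3)*sqrt(55).


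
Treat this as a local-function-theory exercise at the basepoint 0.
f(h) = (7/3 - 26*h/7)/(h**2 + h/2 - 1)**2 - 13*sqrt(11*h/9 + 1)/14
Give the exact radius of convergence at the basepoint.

Denominator factor (h**2 + h/2 - 1)^2: discriminant 17/4, real irrational roots -1/4 + (1/4)*sqrt(17) and -1/4 - (1/4)*sqrt(17); poles of order 2, moduli -1/4 + (1/4)*sqrt(17) and 1/4 + (1/4)*sqrt(17).
Branch term (-13/14)*sqrt(1 - h/(-9/11)): its argument vanishes at h = -9/11, a square-root branch point, modulus 9/11.
The radius of convergence is the smallest modulus among the singular points: -1/4 + (1/4)*sqrt(17).

The radius of convergence is -1/4 + (1/4)*sqrt(17).


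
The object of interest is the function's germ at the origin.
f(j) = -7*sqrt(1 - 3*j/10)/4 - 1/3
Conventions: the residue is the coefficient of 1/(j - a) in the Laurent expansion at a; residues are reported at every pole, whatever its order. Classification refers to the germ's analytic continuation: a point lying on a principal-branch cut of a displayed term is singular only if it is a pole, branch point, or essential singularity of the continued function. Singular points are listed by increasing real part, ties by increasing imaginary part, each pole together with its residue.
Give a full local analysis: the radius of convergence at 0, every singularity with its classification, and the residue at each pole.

Branch term (-7/4)*sqrt(1 - j/(10/3)): its argument vanishes at j = 10/3, a square-root branch point, modulus 10/3.
The radius of convergence is the smallest modulus among the singular points: 10/3.

Radius of convergence at 0: 10/3.
At 10/3: an algebraic (square-root) branch point.


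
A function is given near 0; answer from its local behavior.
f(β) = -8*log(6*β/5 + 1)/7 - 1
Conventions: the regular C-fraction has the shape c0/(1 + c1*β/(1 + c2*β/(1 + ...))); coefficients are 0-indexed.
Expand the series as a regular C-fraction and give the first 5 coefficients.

Taylor coefficients (expand at 0): a_0 = -1, a_1 = -48/35, a_2 = 144/175, a_3 = -576/875, a_4 = 2592/4375.
c0 = a_0 = -1. Peel one level at a time: if S = 1 + c*β/S' with S'(0) = 1, then c is the β-coefficient of S and S' = c*β/(S - 1).
S_1 = c0/f = 1 + (-48/35)*β + (3312/1225)*β^2 + ...; c1 = -48/35.
S_2 = c1*β/(S_1 - 1) = 1 + (69/35)*β + (-3/25)*β^2 + ...; c2 = 69/35.
S_3 = c2*β/(S_2 - 1) = 1 + (7/115)*β + (-434/13225)*β^2 + ...; c3 = 7/115.
S_4 = c3*β/(S_3 - 1) = 1 + (62/115)*β + ...; c4 = 62/115.

The regular C-fraction coefficients are [-1, -48/35, 69/35, 7/115, 62/115].


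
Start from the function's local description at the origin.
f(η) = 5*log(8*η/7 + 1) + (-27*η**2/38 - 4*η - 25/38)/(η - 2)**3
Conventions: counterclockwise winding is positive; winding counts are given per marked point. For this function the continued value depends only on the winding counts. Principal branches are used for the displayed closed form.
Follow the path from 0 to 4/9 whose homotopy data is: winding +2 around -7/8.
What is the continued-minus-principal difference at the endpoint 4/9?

Continued minus principal equals (20)*pi*i.

The rational part is single-valued and drops out of the difference; each branch term changes only by its own monodromy.
(5)*log(1 - η/(-7/8)): each positive loop around -7/8 adds 2*pi*i to the log, so winding +2 contributes (5)*(2)*2*pi*i = (20)*pi*i.
Summing the contributions at η = 4/9 gives (20)*pi*i.


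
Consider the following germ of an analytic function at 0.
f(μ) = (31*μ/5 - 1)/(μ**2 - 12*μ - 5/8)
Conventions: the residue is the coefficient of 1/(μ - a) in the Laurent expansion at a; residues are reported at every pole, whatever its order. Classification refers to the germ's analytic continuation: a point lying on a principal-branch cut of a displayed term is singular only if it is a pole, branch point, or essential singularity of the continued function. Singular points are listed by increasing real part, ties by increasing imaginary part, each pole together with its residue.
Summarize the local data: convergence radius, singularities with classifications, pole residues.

Radius of convergence at 0: -6 + (1/4)*sqrt(586).
At 6 - (1/4)*sqrt(586): a pole of order 1; residue 31/10 - (181/1465)*sqrt(586).
At 6 + (1/4)*sqrt(586): a pole of order 1; residue 31/10 + (181/1465)*sqrt(586).

Denominator factor (μ**2 - 12*μ - 5/8): discriminant 293/2, real irrational roots 6 + (1/4)*sqrt(586) and 6 - (1/4)*sqrt(586); poles of order 1, moduli 6 + (1/4)*sqrt(586) and -6 + (1/4)*sqrt(586).
The radius of convergence is the smallest modulus among the singular points: -6 + (1/4)*sqrt(586).
The factor μ**2 - 12*μ - 5/8 splits as (μ - a)(μ - a') with a = 6 - (1/4)*sqrt(586), a' = 6 + (1/4)*sqrt(586). At the order-1 pole a set g(μ) = (μ - a)*f(μ) = [31*μ/5 - 1] / (μ - a').
Simple pole: residue = g(a) at a = 6 - (1/4)*sqrt(586), which is 31/10 - (181/1465)*sqrt(586).
The factor μ**2 - 12*μ - 5/8 splits as (μ - a)(μ - a') with a = 6 + (1/4)*sqrt(586), a' = 6 - (1/4)*sqrt(586). At the order-1 pole a set g(μ) = (μ - a)*f(μ) = [31*μ/5 - 1] / (μ - a').
Simple pole: residue = g(a) at a = 6 + (1/4)*sqrt(586), which is 31/10 + (181/1465)*sqrt(586).
List the singular points by increasing real part (a conjugate pair: the negative imaginary part first).


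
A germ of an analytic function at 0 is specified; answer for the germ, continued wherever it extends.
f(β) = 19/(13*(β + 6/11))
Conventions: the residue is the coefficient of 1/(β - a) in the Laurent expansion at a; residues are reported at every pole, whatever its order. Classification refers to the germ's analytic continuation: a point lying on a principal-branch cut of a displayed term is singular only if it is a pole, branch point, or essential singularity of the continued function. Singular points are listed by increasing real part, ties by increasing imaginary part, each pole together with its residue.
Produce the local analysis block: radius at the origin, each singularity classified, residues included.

Denominator factor (β + 6/11): pole of order 1 at -6/11, modulus 6/11.
The radius of convergence is the smallest modulus among the singular points: 6/11.
At the order-1 pole -6/11 set g(β) = (β - (-6/11))*f(β) = 19/13.
Simple pole: residue = g(a) at a = -6/11, which is 19/13.

Radius of convergence at 0: 6/11.
At -6/11: a pole of order 1; residue 19/13.


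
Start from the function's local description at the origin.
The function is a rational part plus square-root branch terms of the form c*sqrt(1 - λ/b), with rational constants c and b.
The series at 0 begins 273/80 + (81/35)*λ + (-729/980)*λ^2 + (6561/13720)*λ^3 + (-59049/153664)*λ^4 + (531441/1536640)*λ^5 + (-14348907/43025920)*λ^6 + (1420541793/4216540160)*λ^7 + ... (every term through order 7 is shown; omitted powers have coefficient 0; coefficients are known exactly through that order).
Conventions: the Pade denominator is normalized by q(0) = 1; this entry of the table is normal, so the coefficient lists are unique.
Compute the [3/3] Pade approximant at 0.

The Pade approximant has numerator coefficients [273/80, 17469/2240, 159651/31360, 1458729/1756160]; denominator coefficients [1, 45/28, 243/392, 729/21952].

Taylor coefficients needed (read off): a_0 = 273/80, a_1 = 81/35, a_2 = -729/980, a_3 = 6561/13720, a_4 = -59049/153664, a_5 = 531441/1536640, a_6 = -14348907/43025920.
Write the denominator as Q(λ) = 1 + q1*λ + q2*λ^2 + q3*λ^3. Requiring Q*f - P = O(λ^7) with deg P <= 3 kills the coefficients of λ^4..λ^6 in Q*f:
  λ^4: a_4 + q1*a_3 + q2*a_2 + q3*a_1 = 0, i.e. -59049/153664 + (6561/13720)*q1 + (-729/980)*q2 + (81/35)*q3 = 0.
  λ^5: a_5 + q1*a_4 + q2*a_3 + q3*a_2 = 0, i.e. 531441/1536640 + (-59049/153664)*q1 + (6561/13720)*q2 + (-729/980)*q3 = 0.
  λ^6: a_6 + q1*a_5 + q2*a_4 + q3*a_3 = 0, i.e. -14348907/43025920 + (531441/1536640)*q1 + (-59049/153664)*q2 + (6561/13720)*q3 = 0.
Solving this linear system: q1 = 45/28, q2 = 243/392, q3 = 729/21952.
The numerator is Q*f truncated at degree 3: P0 = a_0 = 273/80; P1 = a_1 + q1*a_0 = 17469/2240; P2 = a_2 + q1*a_1 + q2*a_0 = 159651/31360; P3 = a_3 + q1*a_2 + q2*a_1 + q3*a_0 = 1458729/1756160.


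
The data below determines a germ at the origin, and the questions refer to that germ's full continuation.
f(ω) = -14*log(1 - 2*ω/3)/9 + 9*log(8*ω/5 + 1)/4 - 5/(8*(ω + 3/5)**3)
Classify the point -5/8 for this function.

The term (9/4)*log(1 - ω/(-5/8)) has argument 1 - -5/8/(-5/8) = 0 at -5/8: a logarithmic (infinitely-sheeted) branch point; the remaining terms are analytic or single-valued there.

The point is a logarithmic branch point.


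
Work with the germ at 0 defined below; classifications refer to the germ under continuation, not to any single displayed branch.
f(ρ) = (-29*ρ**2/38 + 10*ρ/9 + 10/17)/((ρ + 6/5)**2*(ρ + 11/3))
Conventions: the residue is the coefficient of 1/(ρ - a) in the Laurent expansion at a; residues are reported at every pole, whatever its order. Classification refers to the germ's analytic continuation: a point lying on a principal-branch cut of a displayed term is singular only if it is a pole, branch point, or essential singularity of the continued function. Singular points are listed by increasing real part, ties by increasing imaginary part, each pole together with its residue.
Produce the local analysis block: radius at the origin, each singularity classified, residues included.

Radius of convergence at 0: 6/5.
At -11/3: a pole of order 1; residue -5993975/2653122.
At -6/5: a pole of order 2; residue 1984612/1326561.

Denominator factor (ρ + 6/5)^2: pole of order 2 at -6/5, modulus 6/5.
Denominator factor (ρ + 11/3): pole of order 1 at -11/3, modulus 11/3.
The radius of convergence is the smallest modulus among the singular points: 6/5.
At the order-1 pole -11/3 set g(ρ) = (ρ - (-11/3))*f(ρ) = (-29*ρ**2/38 + 10*ρ/9 + 10/17)/(ρ + 6/5)**2.
Simple pole: residue = g(a) at a = -11/3, which is -5993975/2653122.
At the order-2 pole -6/5 set g(ρ) = (ρ - (-6/5))^2*f(ρ) = (-29*ρ**2/38 + 10*ρ/9 + 10/17)/(ρ + 11/3).
Order-2 pole: residue = g'(a); g'(-6/5) = 1984612/1326561, so the residue is 1984612/1326561.
List the singular points by increasing real part (a conjugate pair: the negative imaginary part first).


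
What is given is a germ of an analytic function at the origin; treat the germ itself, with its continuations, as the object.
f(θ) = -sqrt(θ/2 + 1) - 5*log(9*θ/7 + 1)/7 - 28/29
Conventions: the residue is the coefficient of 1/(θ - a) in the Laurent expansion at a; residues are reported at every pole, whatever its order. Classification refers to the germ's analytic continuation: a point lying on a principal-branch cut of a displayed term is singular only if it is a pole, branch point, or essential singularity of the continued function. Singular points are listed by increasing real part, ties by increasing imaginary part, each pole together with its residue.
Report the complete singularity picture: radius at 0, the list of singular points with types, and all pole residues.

Branch term (-5/7)*log(1 - θ/(-7/9)): its argument vanishes at θ = -7/9, a logarithmic branch point, modulus 7/9.
Branch term (-1)*sqrt(1 - θ/(-2)): its argument vanishes at θ = -2, a square-root branch point, modulus 2.
The radius of convergence is the smallest modulus among the singular points: 7/9.
List the singular points by increasing real part (a conjugate pair: the negative imaginary part first).

Radius of convergence at 0: 7/9.
At -2: an algebraic (square-root) branch point.
At -7/9: a logarithmic branch point.


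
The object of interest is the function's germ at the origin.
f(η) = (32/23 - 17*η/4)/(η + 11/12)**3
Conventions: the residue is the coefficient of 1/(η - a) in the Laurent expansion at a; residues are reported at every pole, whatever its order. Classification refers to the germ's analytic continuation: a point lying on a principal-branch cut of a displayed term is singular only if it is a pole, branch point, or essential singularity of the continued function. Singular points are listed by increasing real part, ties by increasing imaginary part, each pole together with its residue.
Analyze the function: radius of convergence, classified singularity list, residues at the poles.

Radius of convergence at 0: 11/12.
At -11/12: a pole of order 3; residue 0.

Denominator factor (η + 11/12)^3: pole of order 3 at -11/12, modulus 11/12.
The radius of convergence is the smallest modulus among the singular points: 11/12.
At the order-3 pole -11/12 set g(η) = (η - (-11/12))^3*f(η) = 32/23 - 17*η/4.
Order-3 pole: residue = g''(a)/2; g''(-11/12) = 0, so the residue is 0.


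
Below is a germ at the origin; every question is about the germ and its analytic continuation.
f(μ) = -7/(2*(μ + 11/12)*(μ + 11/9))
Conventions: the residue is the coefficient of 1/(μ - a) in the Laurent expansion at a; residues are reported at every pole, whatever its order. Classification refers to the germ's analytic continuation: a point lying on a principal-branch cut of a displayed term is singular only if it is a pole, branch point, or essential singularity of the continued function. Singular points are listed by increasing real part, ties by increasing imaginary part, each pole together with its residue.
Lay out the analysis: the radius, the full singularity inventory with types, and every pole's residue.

Radius of convergence at 0: 11/12.
At -11/9: a pole of order 1; residue 126/11.
At -11/12: a pole of order 1; residue -126/11.

Denominator factor (μ + 11/9): pole of order 1 at -11/9, modulus 11/9.
Denominator factor (μ + 11/12): pole of order 1 at -11/12, modulus 11/12.
The radius of convergence is the smallest modulus among the singular points: 11/12.
At the order-1 pole -11/9 set g(μ) = (μ - (-11/9))*f(μ) = -7/(2*(μ + 11/12)).
Simple pole: residue = g(a) at a = -11/9, which is 126/11.
At the order-1 pole -11/12 set g(μ) = (μ - (-11/12))*f(μ) = -7/(2*(μ + 11/9)).
Simple pole: residue = g(a) at a = -11/12, which is -126/11.
List the singular points by increasing real part (a conjugate pair: the negative imaginary part first).


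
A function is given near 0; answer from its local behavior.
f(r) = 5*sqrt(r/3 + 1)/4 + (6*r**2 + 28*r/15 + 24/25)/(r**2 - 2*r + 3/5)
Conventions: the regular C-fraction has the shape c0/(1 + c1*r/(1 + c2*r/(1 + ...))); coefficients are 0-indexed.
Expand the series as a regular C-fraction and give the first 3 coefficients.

Taylor coefficients (expand at 0): a_0 = 57/20, a_1 = 623/72, a_2 = 30641/864.
c0 = a_0 = 57/20. Peel one level at a time: if S = 1 + c*r/S' with S'(0) = 1, then c is the r-coefficient of S and S' = c*r/(S - 1).
S_1 = c0/f = 1 + (-3115/1026)*r + (-6791605/2105352)*r^2 + ...; c1 = -3115/1026.
S_2 = c1*r/(S_1 - 1) = 1 + (-1358321/1278396)*r + ...; c2 = -1358321/1278396.

The regular C-fraction coefficients are [57/20, -3115/1026, -1358321/1278396].


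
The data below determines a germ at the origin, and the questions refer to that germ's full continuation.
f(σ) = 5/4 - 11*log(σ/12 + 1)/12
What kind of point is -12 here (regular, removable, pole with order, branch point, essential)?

The point is a logarithmic branch point.

The term (-11/12)*log(1 - σ/(-12)) has argument 1 - -12/(-12) = 0 at -12: a logarithmic (infinitely-sheeted) branch point; the remaining terms are analytic or single-valued there.


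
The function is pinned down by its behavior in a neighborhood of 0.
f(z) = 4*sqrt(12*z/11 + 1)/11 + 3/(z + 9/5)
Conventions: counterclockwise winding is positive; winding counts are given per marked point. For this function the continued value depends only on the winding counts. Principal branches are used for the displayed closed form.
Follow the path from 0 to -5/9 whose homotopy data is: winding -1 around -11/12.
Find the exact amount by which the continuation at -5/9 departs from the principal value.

The rational part is single-valued and drops out of the difference; each branch term changes only by its own monodromy.
(4/11)*sqrt(1 - z/(-11/12)): winding -1 is odd, the square root flips sign, contributing -2*(4/11)*sqrt(1 - (-5/9)/(-11/12)) = -2*(4/11)*sqrt(13/33) = -(8/363)*sqrt(429).
Summing the contributions at z = -5/9 gives -(8/363)*sqrt(429).

Continued minus principal equals -(8/363)*sqrt(429).


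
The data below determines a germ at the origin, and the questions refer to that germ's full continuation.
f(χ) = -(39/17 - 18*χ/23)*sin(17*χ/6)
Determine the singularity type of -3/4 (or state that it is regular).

There is no denominator, hence no pole anywhere.
The factor -sin(17*χ/6) is entire.
So the germ continues analytically to -3/4.

The point is a regular point.


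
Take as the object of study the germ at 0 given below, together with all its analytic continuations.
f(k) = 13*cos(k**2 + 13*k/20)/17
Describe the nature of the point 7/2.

The point is a regular point.

There is no denominator, hence no pole anywhere.
The factor cos(k**2 + 13*k/20) is entire.
So the germ continues analytically to 7/2.


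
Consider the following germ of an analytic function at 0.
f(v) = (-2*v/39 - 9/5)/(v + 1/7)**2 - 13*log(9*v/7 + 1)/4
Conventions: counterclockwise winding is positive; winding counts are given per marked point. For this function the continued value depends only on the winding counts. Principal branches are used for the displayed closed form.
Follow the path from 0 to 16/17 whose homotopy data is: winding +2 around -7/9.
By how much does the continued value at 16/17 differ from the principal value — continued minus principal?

Continued minus principal equals -(13)*pi*i.

The rational part is single-valued and drops out of the difference; each branch term changes only by its own monodromy.
(-13/4)*log(1 - v/(-7/9)): each positive loop around -7/9 adds 2*pi*i to the log, so winding +2 contributes (-13/4)*(2)*2*pi*i = -(13)*pi*i.
Summing the contributions at v = 16/17 gives -(13)*pi*i.


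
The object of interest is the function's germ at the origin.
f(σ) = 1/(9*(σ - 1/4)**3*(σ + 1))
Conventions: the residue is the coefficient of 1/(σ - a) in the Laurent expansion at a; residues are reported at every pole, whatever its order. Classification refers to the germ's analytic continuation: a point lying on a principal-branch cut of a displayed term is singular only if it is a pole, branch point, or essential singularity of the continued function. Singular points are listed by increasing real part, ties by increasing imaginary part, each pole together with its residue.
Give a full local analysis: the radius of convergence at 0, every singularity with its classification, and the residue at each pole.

Radius of convergence at 0: 1/4.
At -1: a pole of order 1; residue -64/1125.
At 1/4: a pole of order 3; residue 64/1125.

Denominator factor (σ + 1): pole of order 1 at -1, modulus 1.
Denominator factor (σ - 1/4)^3: pole of order 3 at 1/4, modulus 1/4.
The radius of convergence is the smallest modulus among the singular points: 1/4.
At the order-1 pole -1 set g(σ) = (σ - (-1))*f(σ) = 1/(9*(σ - 1/4)**3).
Simple pole: residue = g(a) at a = -1, which is -64/1125.
At the order-3 pole 1/4 set g(σ) = (σ - (1/4))^3*f(σ) = 1/(9*(σ + 1)).
Order-3 pole: residue = g''(a)/2; g''(1/4) = 128/1125, so the residue is 64/1125.
List the singular points by increasing real part (a conjugate pair: the negative imaginary part first).


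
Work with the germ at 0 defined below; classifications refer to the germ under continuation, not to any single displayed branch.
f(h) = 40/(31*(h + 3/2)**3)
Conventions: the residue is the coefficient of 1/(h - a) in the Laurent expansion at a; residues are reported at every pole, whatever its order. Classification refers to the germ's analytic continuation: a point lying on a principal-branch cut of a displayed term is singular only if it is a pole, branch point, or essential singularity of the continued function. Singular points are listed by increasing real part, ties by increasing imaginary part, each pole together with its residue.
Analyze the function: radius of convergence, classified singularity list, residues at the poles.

Radius of convergence at 0: 3/2.
At -3/2: a pole of order 3; residue 0.

Denominator factor (h + 3/2)^3: pole of order 3 at -3/2, modulus 3/2.
The radius of convergence is the smallest modulus among the singular points: 3/2.
At the order-3 pole -3/2 set g(h) = (h - (-3/2))^3*f(h) = 40/31.
Order-3 pole: residue = g''(a)/2; g''(-3/2) = 0, so the residue is 0.


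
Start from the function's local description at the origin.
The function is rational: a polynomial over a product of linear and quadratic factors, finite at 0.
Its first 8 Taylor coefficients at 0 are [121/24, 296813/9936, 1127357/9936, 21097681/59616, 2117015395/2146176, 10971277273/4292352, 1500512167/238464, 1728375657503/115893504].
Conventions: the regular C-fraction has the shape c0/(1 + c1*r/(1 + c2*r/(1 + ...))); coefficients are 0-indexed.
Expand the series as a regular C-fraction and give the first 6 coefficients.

Taylor coefficients (read off): a_0 = 121/24, a_1 = 296813/9936, a_2 = 1127357/9936, a_3 = 21097681/59616, a_4 = 2117015395/2146176, a_5 = 10971277273/4292352.
c0 = a_0 = 121/24. Peel one level at a time: if S = 1 + c*r/S' with S'(0) = 1, then c is the r-coefficient of S and S' = c*r/(S - 1).
S_1 = c0/f = 1 + (-2453/414)*r + (2159971/171396)*r^2 + ...; c1 = -2453/414.
S_2 = c1*r/(S_1 - 1) = 1 + (196361/92322)*r + (769681/298374)*r^2 + ...; c2 = 196361/92322.
S_3 = c2*r/(S_2 - 1) = 1 + (-4827999/3980773)*r + (1709109875/3823898412)*r^2 + ...; c3 = -4827999/3980773.
S_4 = c3*r/(S_3 - 1) = 1 + (1506448625/4087807596)*r + (16570934875/52439168016)*r^2 + ...; c4 = 1506448625/4087807596.
S_5 = c4*r/(S_4 - 1) = 1 + (-196361/228996)*r + ...; c5 = -196361/228996.

The regular C-fraction coefficients are [121/24, -2453/414, 196361/92322, -4827999/3980773, 1506448625/4087807596, -196361/228996].


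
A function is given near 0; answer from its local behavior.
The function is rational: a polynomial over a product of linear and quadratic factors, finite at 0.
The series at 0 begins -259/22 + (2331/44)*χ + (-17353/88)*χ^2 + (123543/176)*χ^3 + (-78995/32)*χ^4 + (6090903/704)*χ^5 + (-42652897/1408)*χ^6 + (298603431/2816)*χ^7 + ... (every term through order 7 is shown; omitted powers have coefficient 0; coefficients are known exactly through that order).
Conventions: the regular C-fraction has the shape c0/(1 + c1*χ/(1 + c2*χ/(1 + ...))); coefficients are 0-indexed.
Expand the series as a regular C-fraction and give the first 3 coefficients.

The regular C-fraction coefficients are [-259/22, 9/2, -7/9].

Taylor coefficients (read off): a_0 = -259/22, a_1 = 2331/44, a_2 = -17353/88.
c0 = a_0 = -259/22. Peel one level at a time: if S = 1 + c*χ/S' with S'(0) = 1, then c is the χ-coefficient of S and S' = c*χ/(S - 1).
S_1 = c0/f = 1 + (9/2)*χ + (7/2)*χ^2 + ...; c1 = 9/2.
S_2 = c1*χ/(S_1 - 1) = 1 + (-7/9)*χ + ...; c2 = -7/9.


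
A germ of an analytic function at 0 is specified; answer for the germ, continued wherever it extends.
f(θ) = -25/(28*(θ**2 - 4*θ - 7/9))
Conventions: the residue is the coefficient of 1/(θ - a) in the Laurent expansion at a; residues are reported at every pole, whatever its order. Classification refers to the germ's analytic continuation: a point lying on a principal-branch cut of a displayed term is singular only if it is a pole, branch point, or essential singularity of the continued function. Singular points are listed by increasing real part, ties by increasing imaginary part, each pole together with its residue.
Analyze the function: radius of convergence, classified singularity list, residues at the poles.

Radius of convergence at 0: -2 + (1/3)*sqrt(43).
At 2 - (1/3)*sqrt(43): a pole of order 1; residue (75/2408)*sqrt(43).
At 2 + (1/3)*sqrt(43): a pole of order 1; residue -(75/2408)*sqrt(43).

Denominator factor (θ**2 - 4*θ - 7/9): discriminant 172/9, real irrational roots 2 + (1/3)*sqrt(43) and 2 - (1/3)*sqrt(43); poles of order 1, moduli 2 + (1/3)*sqrt(43) and -2 + (1/3)*sqrt(43).
The radius of convergence is the smallest modulus among the singular points: -2 + (1/3)*sqrt(43).
The factor θ**2 - 4*θ - 7/9 splits as (θ - a)(θ - a') with a = 2 - (1/3)*sqrt(43), a' = 2 + (1/3)*sqrt(43). At the order-1 pole a set g(θ) = (θ - a)*f(θ) = [-25/28] / (θ - a').
Simple pole: residue = g(a) at a = 2 - (1/3)*sqrt(43), which is (75/2408)*sqrt(43).
The factor θ**2 - 4*θ - 7/9 splits as (θ - a)(θ - a') with a = 2 + (1/3)*sqrt(43), a' = 2 - (1/3)*sqrt(43). At the order-1 pole a set g(θ) = (θ - a)*f(θ) = [-25/28] / (θ - a').
Simple pole: residue = g(a) at a = 2 + (1/3)*sqrt(43), which is -(75/2408)*sqrt(43).
List the singular points by increasing real part (a conjugate pair: the negative imaginary part first).


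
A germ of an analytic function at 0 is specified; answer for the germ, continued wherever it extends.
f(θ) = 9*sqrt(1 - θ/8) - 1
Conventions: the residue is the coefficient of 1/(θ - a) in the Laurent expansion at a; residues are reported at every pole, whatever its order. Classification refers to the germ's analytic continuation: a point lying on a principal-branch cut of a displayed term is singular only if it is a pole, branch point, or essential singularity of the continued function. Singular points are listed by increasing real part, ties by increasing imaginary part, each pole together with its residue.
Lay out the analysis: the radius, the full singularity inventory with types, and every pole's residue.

Branch term (9)*sqrt(1 - θ/(8)): its argument vanishes at θ = 8, a square-root branch point, modulus 8.
The radius of convergence is the smallest modulus among the singular points: 8.

Radius of convergence at 0: 8.
At 8: an algebraic (square-root) branch point.


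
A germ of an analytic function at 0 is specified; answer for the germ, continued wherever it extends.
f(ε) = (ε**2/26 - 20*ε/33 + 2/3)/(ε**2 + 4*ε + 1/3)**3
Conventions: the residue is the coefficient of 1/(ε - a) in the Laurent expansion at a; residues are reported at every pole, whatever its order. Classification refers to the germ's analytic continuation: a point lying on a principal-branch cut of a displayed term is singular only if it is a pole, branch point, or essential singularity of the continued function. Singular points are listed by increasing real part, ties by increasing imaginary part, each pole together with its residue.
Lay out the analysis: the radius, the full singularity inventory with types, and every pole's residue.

Radius of convergence at 0: 2 - (1/3)*sqrt(33).
At -2 - (1/3)*sqrt(33): a pole of order 3; residue -(15333/6090656)*sqrt(33).
At -2 + (1/3)*sqrt(33): a pole of order 3; residue (15333/6090656)*sqrt(33).

Denominator factor (ε**2 + 4*ε + 1/3)^3: discriminant 44/3, real irrational roots -2 + (1/3)*sqrt(33) and -2 - (1/3)*sqrt(33); poles of order 3, moduli 2 - (1/3)*sqrt(33) and 2 + (1/3)*sqrt(33).
The radius of convergence is the smallest modulus among the singular points: 2 - (1/3)*sqrt(33).
The factor ε**2 + 4*ε + 1/3 splits as (ε - a)(ε - a') with a = -2 - (1/3)*sqrt(33), a' = -2 + (1/3)*sqrt(33). At the order-3 pole a set g(ε) = (ε - a)^3*f(ε) = [ε**2/26 - 20*ε/33 + 2/3] / (ε - a')^3.
Order-3 pole: residue = g''(a)/2; g''(-2 - (1/3)*sqrt(33)) = -(15333/3045328)*sqrt(33), so the residue is -(15333/6090656)*sqrt(33).
The factor ε**2 + 4*ε + 1/3 splits as (ε - a)(ε - a') with a = -2 + (1/3)*sqrt(33), a' = -2 - (1/3)*sqrt(33). At the order-3 pole a set g(ε) = (ε - a)^3*f(ε) = [ε**2/26 - 20*ε/33 + 2/3] / (ε - a')^3.
Order-3 pole: residue = g''(a)/2; g''(-2 + (1/3)*sqrt(33)) = (15333/3045328)*sqrt(33), so the residue is (15333/6090656)*sqrt(33).
List the singular points by increasing real part (a conjugate pair: the negative imaginary part first).


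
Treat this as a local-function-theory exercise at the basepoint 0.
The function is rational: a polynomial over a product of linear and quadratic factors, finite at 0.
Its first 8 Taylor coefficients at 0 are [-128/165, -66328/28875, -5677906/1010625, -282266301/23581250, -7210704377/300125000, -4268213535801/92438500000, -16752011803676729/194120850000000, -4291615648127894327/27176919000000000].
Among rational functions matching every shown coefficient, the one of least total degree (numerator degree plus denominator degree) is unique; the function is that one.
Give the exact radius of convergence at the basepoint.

The radius of convergence is 5/8.

No rational of total degree below 5 reproduces all 8 coefficients; solving the [1/4] Pade equations on them gives f(ζ) = (ζ/10 + 40/33)/((ζ - 5/8)**2*(ζ**2 - 9*ζ/7 - 4)), whose expansion matches every shown term.
Denominator factor (ζ - 5/8)^2: pole of order 2 at 5/8, modulus 5/8.
Denominator factor (ζ**2 - 9*ζ/7 - 4): discriminant 865/49, real irrational roots 9/14 + (1/14)*sqrt(865) and 9/14 - (1/14)*sqrt(865); poles of order 1, moduli 9/14 + (1/14)*sqrt(865) and -9/14 + (1/14)*sqrt(865).
The radius of convergence is the smallest modulus among the singular points: 5/8.


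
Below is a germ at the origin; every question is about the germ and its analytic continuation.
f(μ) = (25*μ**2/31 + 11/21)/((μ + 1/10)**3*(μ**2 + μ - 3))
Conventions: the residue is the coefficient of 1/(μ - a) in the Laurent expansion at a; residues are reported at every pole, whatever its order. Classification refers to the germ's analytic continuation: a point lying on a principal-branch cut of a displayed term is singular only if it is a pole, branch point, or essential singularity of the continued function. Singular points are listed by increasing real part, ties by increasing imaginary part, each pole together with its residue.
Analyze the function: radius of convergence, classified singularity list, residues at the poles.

Radius of convergence at 0: 1/10.
At -1/2 - (1/2)*sqrt(13): a pole of order 1; residue 3022352500/19206862479 - (73266500/8054490717)*sqrt(13).
At -1/10: a pole of order 3; residue -6044705000/19206862479.
At -1/2 + (1/2)*sqrt(13): a pole of order 1; residue 3022352500/19206862479 + (73266500/8054490717)*sqrt(13).

Denominator factor (μ + 1/10)^3: pole of order 3 at -1/10, modulus 1/10.
Denominator factor (μ**2 + μ - 3): discriminant 13, real irrational roots -1/2 + (1/2)*sqrt(13) and -1/2 - (1/2)*sqrt(13); poles of order 1, moduli -1/2 + (1/2)*sqrt(13) and 1/2 + (1/2)*sqrt(13).
The radius of convergence is the smallest modulus among the singular points: 1/10.
The factor μ**2 + μ - 3 splits as (μ - a)(μ - a') with a = -1/2 - (1/2)*sqrt(13), a' = -1/2 + (1/2)*sqrt(13). At the order-1 pole a set g(μ) = (μ - a)*f(μ) = [(25*μ**2/31 + 11/21)/(μ + 1/10)**3] / (μ - a').
Simple pole: residue = g(a) at a = -1/2 - (1/2)*sqrt(13), which is 3022352500/19206862479 - (73266500/8054490717)*sqrt(13).
At the order-3 pole -1/10 set g(μ) = (μ - (-1/10))^3*f(μ) = (25*μ**2/31 + 11/21)/(μ**2 + μ - 3).
Order-3 pole: residue = g''(a)/2; g''(-1/10) = -12089410000/19206862479, so the residue is -6044705000/19206862479.
The factor μ**2 + μ - 3 splits as (μ - a)(μ - a') with a = -1/2 + (1/2)*sqrt(13), a' = -1/2 - (1/2)*sqrt(13). At the order-1 pole a set g(μ) = (μ - a)*f(μ) = [(25*μ**2/31 + 11/21)/(μ + 1/10)**3] / (μ - a').
Simple pole: residue = g(a) at a = -1/2 + (1/2)*sqrt(13), which is 3022352500/19206862479 + (73266500/8054490717)*sqrt(13).
List the singular points by increasing real part (a conjugate pair: the negative imaginary part first).


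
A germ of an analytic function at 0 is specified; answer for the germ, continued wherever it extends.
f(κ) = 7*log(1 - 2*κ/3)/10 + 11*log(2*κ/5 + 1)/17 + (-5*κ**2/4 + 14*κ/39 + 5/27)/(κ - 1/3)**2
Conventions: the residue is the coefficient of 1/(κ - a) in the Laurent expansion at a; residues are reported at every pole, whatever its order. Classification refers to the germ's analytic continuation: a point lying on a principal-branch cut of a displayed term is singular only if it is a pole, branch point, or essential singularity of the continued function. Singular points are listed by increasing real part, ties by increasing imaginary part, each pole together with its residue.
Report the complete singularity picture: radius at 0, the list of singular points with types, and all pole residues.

Radius of convergence at 0: 1/3.
At -5/2: a logarithmic branch point.
At 1/3: a pole of order 2; residue -37/78.
At 3/2: a logarithmic branch point.

Denominator factor (κ - 1/3)^2: pole of order 2 at 1/3, modulus 1/3.
Branch term (7/10)*log(1 - κ/(3/2)): its argument vanishes at κ = 3/2, a logarithmic branch point, modulus 3/2.
Branch term (11/17)*log(1 - κ/(-5/2)): its argument vanishes at κ = -5/2, a logarithmic branch point, modulus 5/2.
The radius of convergence is the smallest modulus among the singular points: 1/3.
The branch terms are analytic at 1/3 and contribute nothing to the residue; only the rational part matters.
At the order-2 pole 1/3 set g(κ) = (κ - (1/3))^2*(rational part) = -5*κ**2/4 + 14*κ/39 + 5/27.
Order-2 pole: residue = g'(a); g'(1/3) = -37/78, so the residue is -37/78.
List the singular points by increasing real part (a conjugate pair: the negative imaginary part first).


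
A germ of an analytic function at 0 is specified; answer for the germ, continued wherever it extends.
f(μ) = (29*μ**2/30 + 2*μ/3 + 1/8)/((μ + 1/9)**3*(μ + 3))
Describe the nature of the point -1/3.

Denominator factors: μ + 1/9 = -2/9 at μ = -1/3; μ + 3 = 8/3 at μ = -1/3 — none vanishes.
So the germ continues analytically to -1/3.

The point is a regular point.


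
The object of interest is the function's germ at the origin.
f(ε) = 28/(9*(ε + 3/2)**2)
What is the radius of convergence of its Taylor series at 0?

The radius of convergence is 3/2.

Denominator factor (ε + 3/2)^2: pole of order 2 at -3/2, modulus 3/2.
The radius of convergence is the smallest modulus among the singular points: 3/2.


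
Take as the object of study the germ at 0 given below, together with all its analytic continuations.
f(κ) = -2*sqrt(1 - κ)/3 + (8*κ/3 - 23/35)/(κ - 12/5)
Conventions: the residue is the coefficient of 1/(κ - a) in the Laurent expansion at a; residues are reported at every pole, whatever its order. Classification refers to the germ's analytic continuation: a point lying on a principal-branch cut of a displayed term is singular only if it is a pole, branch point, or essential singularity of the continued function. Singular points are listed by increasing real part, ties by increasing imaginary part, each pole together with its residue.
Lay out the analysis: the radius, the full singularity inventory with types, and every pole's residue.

Denominator factor (κ - 12/5): pole of order 1 at 12/5, modulus 12/5.
Branch term (-2/3)*sqrt(1 - κ/(1)): its argument vanishes at κ = 1, a square-root branch point, modulus 1.
The radius of convergence is the smallest modulus among the singular points: 1.
The branch term is analytic at 12/5 and contributes nothing to the residue; only the rational part matters.
At the order-1 pole 12/5 set g(κ) = (κ - (12/5))*(rational part) = 8*κ/3 - 23/35.
Simple pole: residue = g(a) at a = 12/5, which is 201/35.
List the singular points by increasing real part (a conjugate pair: the negative imaginary part first).

Radius of convergence at 0: 1.
At 1: an algebraic (square-root) branch point.
At 12/5: a pole of order 1; residue 201/35.


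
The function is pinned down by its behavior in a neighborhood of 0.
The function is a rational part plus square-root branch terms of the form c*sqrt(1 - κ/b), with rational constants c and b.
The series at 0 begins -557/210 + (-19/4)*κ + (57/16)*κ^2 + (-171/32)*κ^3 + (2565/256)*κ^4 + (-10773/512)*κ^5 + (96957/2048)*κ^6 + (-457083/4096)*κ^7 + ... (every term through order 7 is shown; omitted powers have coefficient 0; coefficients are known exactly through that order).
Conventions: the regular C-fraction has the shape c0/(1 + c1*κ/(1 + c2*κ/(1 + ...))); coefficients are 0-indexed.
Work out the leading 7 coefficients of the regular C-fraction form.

Taylor coefficients (read off): a_0 = -557/210, a_1 = -19/4, a_2 = 57/16, a_3 = -171/32, a_4 = 2565/256, a_5 = -10773/512, a_6 = 96957/2048.
c0 = a_0 = -557/210. Peel one level at a time: if S = 1 + c*κ/S' with S'(0) = 1, then c is the κ-coefficient of S and S' = c*κ/(S - 1).
S_1 = c0/f = 1 + (-1995/1114)*κ + (11293695/2481992)*κ^2 + ...; c1 = -1995/1114.
S_2 = c1*κ/(S_1 - 1) = 1 + (5661/2228)*κ + (-9/16)*κ^2 + ...; c2 = 5661/2228.
S_3 = c2*κ/(S_2 - 1) = 1 + (557/2516)*κ + (-1791869/6330256)*κ^2 + ...; c3 = 557/2516.
S_4 = c3*κ/(S_3 - 1) = 1 + (3217/2516)*κ + (-9/16)*κ^2 + ...; c4 = 3217/2516.
S_5 = c4*κ/(S_4 - 1) = 1 + (5661/12868)*κ + (-77221701/165585424)*κ^2 + ...; c5 = 5661/12868.
S_6 = c5*κ/(S_5 - 1) = 1 + (13641/12868)*κ + ...; c6 = 13641/12868.

The regular C-fraction coefficients are [-557/210, -1995/1114, 5661/2228, 557/2516, 3217/2516, 5661/12868, 13641/12868].
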